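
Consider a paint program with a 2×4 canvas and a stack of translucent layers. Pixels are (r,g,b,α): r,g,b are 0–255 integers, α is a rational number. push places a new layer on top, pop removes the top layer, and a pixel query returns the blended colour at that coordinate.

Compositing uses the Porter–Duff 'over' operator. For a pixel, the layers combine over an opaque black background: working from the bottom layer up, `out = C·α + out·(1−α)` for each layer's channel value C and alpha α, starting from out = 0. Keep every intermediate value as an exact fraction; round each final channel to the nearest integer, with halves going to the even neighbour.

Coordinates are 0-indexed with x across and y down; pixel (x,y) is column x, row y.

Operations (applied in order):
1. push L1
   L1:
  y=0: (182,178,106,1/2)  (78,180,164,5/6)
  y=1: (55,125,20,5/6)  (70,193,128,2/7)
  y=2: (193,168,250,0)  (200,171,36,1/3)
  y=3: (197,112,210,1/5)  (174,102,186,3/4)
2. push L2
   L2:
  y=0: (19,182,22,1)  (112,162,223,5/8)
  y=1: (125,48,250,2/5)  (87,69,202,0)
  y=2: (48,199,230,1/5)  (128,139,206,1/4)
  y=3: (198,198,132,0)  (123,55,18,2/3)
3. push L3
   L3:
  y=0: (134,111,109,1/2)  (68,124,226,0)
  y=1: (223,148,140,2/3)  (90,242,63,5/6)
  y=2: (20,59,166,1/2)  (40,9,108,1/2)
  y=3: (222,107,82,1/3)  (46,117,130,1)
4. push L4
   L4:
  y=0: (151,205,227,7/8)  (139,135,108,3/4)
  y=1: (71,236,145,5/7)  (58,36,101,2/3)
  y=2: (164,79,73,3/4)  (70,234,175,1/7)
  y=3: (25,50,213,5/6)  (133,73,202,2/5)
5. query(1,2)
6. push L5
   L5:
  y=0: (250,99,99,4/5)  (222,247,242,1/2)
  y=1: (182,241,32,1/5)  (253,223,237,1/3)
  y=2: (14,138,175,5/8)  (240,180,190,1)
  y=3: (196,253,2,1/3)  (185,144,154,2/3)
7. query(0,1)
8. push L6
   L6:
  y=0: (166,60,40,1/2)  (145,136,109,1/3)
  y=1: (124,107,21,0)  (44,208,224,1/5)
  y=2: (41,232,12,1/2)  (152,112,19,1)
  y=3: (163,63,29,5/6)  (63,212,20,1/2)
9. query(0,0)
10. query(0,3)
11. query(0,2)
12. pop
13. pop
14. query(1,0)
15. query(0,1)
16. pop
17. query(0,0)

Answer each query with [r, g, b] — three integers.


query (1,2) [L1,L2,L3,L4] — begin 0,0,0
+L1 (α=1/3) → [200/3, 57, 12]
+L2 (α=1/4) → [82, 155/2, 121/2]
+L3 (α=1/2) → [61, 173/4, 337/4]
+L4 (α=1/7) → [436/7, 141/2, 1361/14]
= [62, 70, 97]

(0,1) stack=L1,L2,L3,L4,L5; from [0,0,0]:
after L1 α=5/6: [275/6, 625/6, 50/3]
after L2 α=2/5: [155/2, 817/10, 110]
after L3 α=2/3: [349/2, 1259/10, 130]
after L4 α=5/7: [704/7, 7159/35, 985/7]
after L5 α=1/5: [818/7, 37071/175, 4164/35]
= [117, 212, 119]

(0,0) stack=L1,L2,L3,L4,L5,L6; from [0,0,0]:
+L1 (α=1/2) → [91, 89, 53]
+L2 (α=1) → [19, 182, 22]
+L3 (α=1/2) → [153/2, 293/2, 131/2]
+L4 (α=7/8) → [2267/16, 3163/16, 3309/16]
+L5 (α=4/5) → [18267/80, 9499/80, 1929/16]
+L6 (α=1/2) → [31547/160, 14299/160, 2569/32]
rounded: [197, 89, 80]

at x=0,y=3 over L1,L2,L3,L4,L5,L6:
after L1 α=1/5: [197/5, 112/5, 42]
after L2 α=0: [197/5, 112/5, 42]
after L3 α=1/3: [1504/15, 253/5, 166/3]
after L4 α=5/6: [3379/90, 501/10, 3361/18]
after L5 α=1/3: [12199/135, 1766/15, 3379/27]
after L6 α=5/6: [61112/405, 6491/90, 3647/81]
= [151, 72, 45]

at x=0,y=2 over L1,L2,L3,L4,L5,L6:
L1 α=0: [0, 0, 0]
L2 α=1/5: [48/5, 199/5, 46]
L3 α=1/2: [74/5, 247/5, 106]
L4 α=3/4: [1267/10, 358/5, 325/4]
L5 α=5/8: [4501/80, 1131/10, 4475/32]
L6 α=1/2: [7781/160, 3451/20, 4859/64]
= [49, 173, 76]

at x=1,y=0 over L1,L2,L3,L4:
L1 α=5/6: [65, 150, 410/3]
L2 α=5/8: [755/8, 315/2, 1525/8]
L3 α=0: [755/8, 315/2, 1525/8]
L4 α=3/4: [4091/32, 1125/8, 4117/32]
rounded: [128, 141, 129]

query (0,1) [L1,L2,L3,L4] — begin 0,0,0
L1 α=5/6: [275/6, 625/6, 50/3]
L2 α=2/5: [155/2, 817/10, 110]
L3 α=2/3: [349/2, 1259/10, 130]
L4 α=5/7: [704/7, 7159/35, 985/7]
→ [101, 205, 141]

(0,0) stack=L1,L2,L3; from [0,0,0]:
L1 α=1/2: [91, 89, 53]
L2 α=1: [19, 182, 22]
L3 α=1/2: [153/2, 293/2, 131/2]
→ [76, 146, 66]


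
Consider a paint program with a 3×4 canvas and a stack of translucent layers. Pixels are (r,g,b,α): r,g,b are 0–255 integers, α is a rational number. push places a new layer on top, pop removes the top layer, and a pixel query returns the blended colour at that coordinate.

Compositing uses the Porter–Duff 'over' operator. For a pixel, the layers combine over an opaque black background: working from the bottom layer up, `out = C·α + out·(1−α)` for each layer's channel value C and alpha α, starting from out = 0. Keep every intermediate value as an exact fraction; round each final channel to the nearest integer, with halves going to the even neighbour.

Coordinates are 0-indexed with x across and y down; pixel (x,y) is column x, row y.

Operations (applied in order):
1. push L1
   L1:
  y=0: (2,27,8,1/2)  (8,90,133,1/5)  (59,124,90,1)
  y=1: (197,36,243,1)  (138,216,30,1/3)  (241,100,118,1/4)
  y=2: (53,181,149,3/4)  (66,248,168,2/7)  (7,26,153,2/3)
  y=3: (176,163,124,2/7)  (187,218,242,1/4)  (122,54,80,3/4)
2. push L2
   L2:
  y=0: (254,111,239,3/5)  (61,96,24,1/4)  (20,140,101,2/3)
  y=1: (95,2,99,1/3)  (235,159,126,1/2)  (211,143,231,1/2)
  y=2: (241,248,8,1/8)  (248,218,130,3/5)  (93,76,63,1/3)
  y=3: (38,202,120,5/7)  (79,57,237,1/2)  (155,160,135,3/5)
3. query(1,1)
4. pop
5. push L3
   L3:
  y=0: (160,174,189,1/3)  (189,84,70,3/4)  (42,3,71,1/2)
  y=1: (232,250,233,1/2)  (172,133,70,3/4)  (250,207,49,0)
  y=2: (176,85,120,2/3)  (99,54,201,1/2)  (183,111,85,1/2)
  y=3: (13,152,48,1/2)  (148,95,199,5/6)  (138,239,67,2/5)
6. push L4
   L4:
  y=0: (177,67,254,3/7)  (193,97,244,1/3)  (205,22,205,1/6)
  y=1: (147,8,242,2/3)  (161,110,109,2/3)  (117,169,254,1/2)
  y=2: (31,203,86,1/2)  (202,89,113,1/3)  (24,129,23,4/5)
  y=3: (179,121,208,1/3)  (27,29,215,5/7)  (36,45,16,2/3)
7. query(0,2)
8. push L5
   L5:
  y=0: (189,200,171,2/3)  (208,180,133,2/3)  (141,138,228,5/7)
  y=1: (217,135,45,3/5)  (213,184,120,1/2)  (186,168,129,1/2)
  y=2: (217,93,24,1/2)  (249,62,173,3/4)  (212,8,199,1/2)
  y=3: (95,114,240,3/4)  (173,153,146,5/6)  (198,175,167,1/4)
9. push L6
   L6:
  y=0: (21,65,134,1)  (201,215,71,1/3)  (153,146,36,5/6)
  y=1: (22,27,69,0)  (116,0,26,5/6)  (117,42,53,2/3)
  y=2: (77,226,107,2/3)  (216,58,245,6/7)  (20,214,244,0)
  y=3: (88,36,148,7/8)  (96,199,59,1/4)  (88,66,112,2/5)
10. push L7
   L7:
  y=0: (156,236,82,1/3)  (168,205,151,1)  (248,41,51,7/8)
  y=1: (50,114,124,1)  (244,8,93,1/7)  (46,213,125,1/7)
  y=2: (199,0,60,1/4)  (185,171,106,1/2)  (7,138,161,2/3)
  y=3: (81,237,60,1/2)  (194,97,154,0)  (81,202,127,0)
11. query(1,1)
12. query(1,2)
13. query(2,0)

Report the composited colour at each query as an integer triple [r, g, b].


query (1,1) [L1,L2] — begin 0,0,0
L1 α=1/3: [46, 72, 10]
L2 α=1/2: [281/2, 231/2, 68]
rounded: [140, 116, 68]

at x=0,y=2 over L1,L3,L4:
L1 α=3/4: [159/4, 543/4, 447/4]
L3 α=2/3: [1567/12, 1223/12, 469/4]
L4 α=1/2: [1939/24, 3659/24, 813/8]
→ [81, 152, 102]

at x=1,y=1 over L1,L3,L4,L5,L6,L7:
+L1 (α=1/3) → [46, 72, 10]
+L3 (α=3/4) → [281/2, 471/4, 55]
+L4 (α=2/3) → [925/6, 1351/12, 91]
+L5 (α=1/2) → [2203/12, 3559/24, 211/2]
+L6 (α=5/6) → [9163/72, 3559/144, 157/4]
+L7 (α=1/7) → [12091/84, 3751/168, 657/14]
rounded: [144, 22, 47]

(1,2) stack=L1,L3,L4,L5,L6,L7; from [0,0,0]:
L1 α=2/7: [132/7, 496/7, 48]
L3 α=1/2: [825/14, 437/7, 249/2]
L4 α=1/3: [2239/21, 499/7, 362/3]
L5 α=3/4: [8963/42, 1801/28, 1919/12]
L6 α=6/7: [63395/294, 11545/196, 19559/84]
L7 α=1/2: [117785/588, 45061/392, 28463/168]
= [200, 115, 169]

(2,0) stack=L1,L3,L4,L5,L6,L7; from [0,0,0]:
after L1 α=1: [59, 124, 90]
after L3 α=1/2: [101/2, 127/2, 161/2]
after L4 α=1/6: [305/4, 679/12, 405/4]
after L5 α=5/7: [245/2, 4819/42, 2685/14]
after L6 α=5/6: [1775/12, 35479/252, 1735/28]
after L7 α=7/8: [22607/96, 107803/2016, 11731/224]
= [235, 53, 52]


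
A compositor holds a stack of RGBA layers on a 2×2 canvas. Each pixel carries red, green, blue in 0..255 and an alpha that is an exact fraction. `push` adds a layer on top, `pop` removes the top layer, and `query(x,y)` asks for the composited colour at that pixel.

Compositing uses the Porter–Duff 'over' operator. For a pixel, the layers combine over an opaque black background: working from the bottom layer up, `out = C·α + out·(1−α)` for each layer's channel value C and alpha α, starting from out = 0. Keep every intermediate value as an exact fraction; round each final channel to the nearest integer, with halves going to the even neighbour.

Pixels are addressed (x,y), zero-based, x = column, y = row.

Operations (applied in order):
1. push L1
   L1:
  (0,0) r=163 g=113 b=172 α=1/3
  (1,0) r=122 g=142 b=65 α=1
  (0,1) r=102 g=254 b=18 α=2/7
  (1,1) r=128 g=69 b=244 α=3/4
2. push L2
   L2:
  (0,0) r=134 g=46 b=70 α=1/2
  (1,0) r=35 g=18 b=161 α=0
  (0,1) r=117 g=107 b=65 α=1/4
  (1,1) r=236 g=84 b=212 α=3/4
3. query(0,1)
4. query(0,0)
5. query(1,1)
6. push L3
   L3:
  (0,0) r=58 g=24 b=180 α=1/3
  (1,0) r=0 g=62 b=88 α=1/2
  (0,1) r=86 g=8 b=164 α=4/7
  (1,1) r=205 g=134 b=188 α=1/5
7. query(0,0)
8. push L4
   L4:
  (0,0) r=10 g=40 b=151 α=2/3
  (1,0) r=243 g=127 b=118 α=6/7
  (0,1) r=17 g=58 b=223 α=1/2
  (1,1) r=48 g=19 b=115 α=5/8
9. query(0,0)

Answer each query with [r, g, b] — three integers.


(0,1) stack=L1,L2; from [0,0,0]:
L1 α=2/7: [204/7, 508/7, 36/7]
L2 α=1/4: [1431/28, 2273/28, 563/28]
= [51, 81, 20]

at x=0,y=0 over L1,L2:
L1 α=1/3: [163/3, 113/3, 172/3]
L2 α=1/2: [565/6, 251/6, 191/3]
= [94, 42, 64]

(1,1) stack=L1,L2; from [0,0,0]:
L1 α=3/4: [96, 207/4, 183]
L2 α=3/4: [201, 1215/16, 819/4]
= [201, 76, 205]

query (0,0) [L1,L2,L3] — begin 0,0,0
after L1 α=1/3: [163/3, 113/3, 172/3]
after L2 α=1/2: [565/6, 251/6, 191/3]
after L3 α=1/3: [739/9, 323/9, 922/9]
rounded: [82, 36, 102]

query (0,0) [L1,L2,L3,L4] — begin 0,0,0
+L1 (α=1/3) → [163/3, 113/3, 172/3]
+L2 (α=1/2) → [565/6, 251/6, 191/3]
+L3 (α=1/3) → [739/9, 323/9, 922/9]
+L4 (α=2/3) → [919/27, 1043/27, 3640/27]
rounded: [34, 39, 135]


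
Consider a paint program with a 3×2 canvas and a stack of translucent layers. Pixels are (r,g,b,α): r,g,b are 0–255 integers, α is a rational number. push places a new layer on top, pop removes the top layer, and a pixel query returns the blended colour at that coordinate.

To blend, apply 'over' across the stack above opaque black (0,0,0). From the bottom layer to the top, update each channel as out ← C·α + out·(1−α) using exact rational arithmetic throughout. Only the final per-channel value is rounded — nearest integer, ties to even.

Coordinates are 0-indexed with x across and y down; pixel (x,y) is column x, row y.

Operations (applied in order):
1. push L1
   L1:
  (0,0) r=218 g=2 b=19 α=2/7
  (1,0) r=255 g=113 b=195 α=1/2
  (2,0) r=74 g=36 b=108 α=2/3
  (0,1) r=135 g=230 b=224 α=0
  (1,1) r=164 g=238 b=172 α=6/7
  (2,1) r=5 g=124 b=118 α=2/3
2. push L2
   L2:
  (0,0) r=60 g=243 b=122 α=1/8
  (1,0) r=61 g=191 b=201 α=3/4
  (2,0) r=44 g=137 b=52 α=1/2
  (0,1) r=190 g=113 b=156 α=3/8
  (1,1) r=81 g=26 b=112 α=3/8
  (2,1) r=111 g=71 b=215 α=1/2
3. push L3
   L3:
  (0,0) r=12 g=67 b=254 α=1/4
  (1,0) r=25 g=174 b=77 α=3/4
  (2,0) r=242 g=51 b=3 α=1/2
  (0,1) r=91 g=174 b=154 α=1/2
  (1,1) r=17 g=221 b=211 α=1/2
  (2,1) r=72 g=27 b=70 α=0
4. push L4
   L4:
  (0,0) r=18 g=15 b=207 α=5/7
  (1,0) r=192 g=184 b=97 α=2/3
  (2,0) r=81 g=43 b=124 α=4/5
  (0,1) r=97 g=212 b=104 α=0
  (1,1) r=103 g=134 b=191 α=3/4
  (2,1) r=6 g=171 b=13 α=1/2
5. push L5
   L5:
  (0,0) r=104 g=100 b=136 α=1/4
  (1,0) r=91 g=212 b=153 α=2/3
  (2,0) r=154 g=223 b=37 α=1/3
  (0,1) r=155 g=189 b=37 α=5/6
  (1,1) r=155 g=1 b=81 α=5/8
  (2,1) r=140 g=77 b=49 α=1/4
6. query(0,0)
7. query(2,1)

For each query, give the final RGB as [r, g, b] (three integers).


(0,0) stack=L1,L2,L3,L4,L5; from [0,0,0]:
after L1 α=2/7: [436/7, 4/7, 38/7]
after L2 α=1/8: [62, 247/8, 20]
after L3 α=1/4: [99/2, 1277/32, 157/2]
after L4 α=5/7: [27, 2477/112, 1192/7]
after L5 α=1/4: [185/4, 18631/448, 1132/7]
→ [46, 42, 162]

query (2,1) [L1,L2,L3,L4,L5] — begin 0,0,0
L1 α=2/3: [10/3, 248/3, 236/3]
L2 α=1/2: [343/6, 461/6, 881/6]
L3 α=0: [343/6, 461/6, 881/6]
L4 α=1/2: [379/12, 1487/12, 959/12]
L5 α=1/4: [939/16, 1795/16, 1155/16]
→ [59, 112, 72]


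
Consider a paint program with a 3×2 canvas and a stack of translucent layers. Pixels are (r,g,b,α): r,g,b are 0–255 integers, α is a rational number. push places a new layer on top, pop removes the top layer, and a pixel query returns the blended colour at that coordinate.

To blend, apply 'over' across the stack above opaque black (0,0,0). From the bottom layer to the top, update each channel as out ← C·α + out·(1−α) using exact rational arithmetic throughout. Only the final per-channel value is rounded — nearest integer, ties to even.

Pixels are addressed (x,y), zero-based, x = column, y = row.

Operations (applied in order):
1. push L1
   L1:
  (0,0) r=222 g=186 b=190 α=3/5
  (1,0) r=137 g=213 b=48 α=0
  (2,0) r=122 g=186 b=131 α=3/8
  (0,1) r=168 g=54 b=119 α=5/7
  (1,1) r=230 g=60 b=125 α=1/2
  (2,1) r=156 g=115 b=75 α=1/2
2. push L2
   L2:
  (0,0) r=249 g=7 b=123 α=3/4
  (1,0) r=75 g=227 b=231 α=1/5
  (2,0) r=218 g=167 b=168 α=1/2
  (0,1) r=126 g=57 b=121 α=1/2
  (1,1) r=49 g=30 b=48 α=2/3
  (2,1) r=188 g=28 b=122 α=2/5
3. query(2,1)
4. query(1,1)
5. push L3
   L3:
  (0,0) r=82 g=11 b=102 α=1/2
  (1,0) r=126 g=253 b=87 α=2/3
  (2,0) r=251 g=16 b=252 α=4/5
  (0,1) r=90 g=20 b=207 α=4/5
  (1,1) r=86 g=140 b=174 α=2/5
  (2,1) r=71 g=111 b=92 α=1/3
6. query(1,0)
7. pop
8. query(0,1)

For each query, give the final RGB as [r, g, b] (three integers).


query (2,1) [L1,L2] — begin 0,0,0
L1 α=1/2: [78, 115/2, 75/2]
L2 α=2/5: [122, 457/10, 713/10]
→ [122, 46, 71]

query (1,1) [L1,L2] — begin 0,0,0
L1 α=1/2: [115, 30, 125/2]
L2 α=2/3: [71, 30, 317/6]
→ [71, 30, 53]

at x=1,y=0 over L1,L2,L3:
+L1 (α=0) → [0, 0, 0]
+L2 (α=1/5) → [15, 227/5, 231/5]
+L3 (α=2/3) → [89, 919/5, 367/5]
→ [89, 184, 73]

at x=0,y=1 over L1,L2:
L1 α=5/7: [120, 270/7, 85]
L2 α=1/2: [123, 669/14, 103]
= [123, 48, 103]


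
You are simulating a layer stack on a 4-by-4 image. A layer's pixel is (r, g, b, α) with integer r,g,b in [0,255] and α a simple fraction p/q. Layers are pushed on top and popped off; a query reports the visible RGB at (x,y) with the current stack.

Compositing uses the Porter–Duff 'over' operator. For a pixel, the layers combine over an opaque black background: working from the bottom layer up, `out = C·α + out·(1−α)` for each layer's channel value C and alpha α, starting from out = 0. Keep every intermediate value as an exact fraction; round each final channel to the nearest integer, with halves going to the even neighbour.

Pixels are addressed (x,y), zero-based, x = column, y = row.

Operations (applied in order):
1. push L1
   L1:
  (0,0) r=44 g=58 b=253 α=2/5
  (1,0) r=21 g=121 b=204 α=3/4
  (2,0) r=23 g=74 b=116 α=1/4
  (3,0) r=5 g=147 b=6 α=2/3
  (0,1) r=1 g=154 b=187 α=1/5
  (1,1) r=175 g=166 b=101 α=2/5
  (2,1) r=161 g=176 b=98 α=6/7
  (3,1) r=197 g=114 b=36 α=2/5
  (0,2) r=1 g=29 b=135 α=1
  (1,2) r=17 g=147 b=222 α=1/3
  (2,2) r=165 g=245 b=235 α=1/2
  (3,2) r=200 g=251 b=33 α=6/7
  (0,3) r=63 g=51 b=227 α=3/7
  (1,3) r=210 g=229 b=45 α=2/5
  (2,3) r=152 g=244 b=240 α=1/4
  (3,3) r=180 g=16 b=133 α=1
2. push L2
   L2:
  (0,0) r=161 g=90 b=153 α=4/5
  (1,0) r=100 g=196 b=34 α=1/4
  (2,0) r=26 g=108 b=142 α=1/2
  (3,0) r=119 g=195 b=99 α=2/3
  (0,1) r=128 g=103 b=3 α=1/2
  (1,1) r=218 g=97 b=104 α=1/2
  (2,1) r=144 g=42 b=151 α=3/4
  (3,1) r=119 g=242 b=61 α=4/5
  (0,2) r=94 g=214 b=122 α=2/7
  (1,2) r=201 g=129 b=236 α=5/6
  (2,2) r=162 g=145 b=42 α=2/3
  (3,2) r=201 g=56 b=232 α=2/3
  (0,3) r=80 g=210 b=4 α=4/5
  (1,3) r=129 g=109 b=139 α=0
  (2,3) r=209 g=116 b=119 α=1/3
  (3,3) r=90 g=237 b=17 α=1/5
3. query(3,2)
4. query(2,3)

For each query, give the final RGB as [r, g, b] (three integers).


query (3,2) [L1,L2] — begin 0,0,0
+L1 (α=6/7) → [1200/7, 1506/7, 198/7]
+L2 (α=2/3) → [1338/7, 2290/21, 3446/21]
= [191, 109, 164]

query (2,3) [L1,L2] — begin 0,0,0
+L1 (α=1/4) → [38, 61, 60]
+L2 (α=1/3) → [95, 238/3, 239/3]
rounded: [95, 79, 80]


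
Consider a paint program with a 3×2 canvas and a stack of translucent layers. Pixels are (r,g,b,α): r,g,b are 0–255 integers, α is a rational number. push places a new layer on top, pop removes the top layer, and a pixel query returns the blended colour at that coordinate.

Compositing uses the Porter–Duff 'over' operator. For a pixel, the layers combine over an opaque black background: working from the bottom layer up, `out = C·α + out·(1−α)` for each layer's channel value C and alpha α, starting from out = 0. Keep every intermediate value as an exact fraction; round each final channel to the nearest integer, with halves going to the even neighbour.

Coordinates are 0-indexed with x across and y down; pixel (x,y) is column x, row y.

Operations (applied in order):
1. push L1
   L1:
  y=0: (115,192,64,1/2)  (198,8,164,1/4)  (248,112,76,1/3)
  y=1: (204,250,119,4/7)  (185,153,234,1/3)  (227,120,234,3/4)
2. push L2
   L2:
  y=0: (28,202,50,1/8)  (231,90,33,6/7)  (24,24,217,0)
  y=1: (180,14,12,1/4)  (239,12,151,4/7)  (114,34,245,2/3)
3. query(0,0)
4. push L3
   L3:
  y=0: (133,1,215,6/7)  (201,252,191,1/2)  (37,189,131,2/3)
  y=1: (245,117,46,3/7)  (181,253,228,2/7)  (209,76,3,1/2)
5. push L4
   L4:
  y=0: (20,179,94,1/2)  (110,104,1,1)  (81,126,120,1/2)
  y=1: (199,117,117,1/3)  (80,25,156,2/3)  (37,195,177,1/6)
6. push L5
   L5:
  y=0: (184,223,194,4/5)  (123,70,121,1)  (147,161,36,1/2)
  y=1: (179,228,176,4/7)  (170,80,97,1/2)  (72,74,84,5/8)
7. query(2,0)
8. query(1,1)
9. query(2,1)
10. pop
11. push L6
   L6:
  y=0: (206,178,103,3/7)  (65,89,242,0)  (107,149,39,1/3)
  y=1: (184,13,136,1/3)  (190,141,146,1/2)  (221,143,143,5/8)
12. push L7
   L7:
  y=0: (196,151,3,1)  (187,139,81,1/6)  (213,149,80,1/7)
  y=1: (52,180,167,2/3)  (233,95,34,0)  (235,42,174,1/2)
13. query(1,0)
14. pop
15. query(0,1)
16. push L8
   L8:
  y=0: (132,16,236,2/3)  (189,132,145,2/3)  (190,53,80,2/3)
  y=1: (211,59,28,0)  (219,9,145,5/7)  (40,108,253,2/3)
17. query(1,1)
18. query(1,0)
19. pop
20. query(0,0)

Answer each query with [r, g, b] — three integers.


(0,0) stack=L1,L2; from [0,0,0]:
after L1 α=1/2: [115/2, 96, 32]
after L2 α=1/8: [861/16, 437/4, 137/4]
= [54, 109, 34]

(2,0) stack=L1,L2,L3,L4,L5; from [0,0,0]:
after L1 α=1/3: [248/3, 112/3, 76/3]
after L2 α=0: [248/3, 112/3, 76/3]
after L3 α=2/3: [470/9, 1246/9, 862/9]
after L4 α=1/2: [1199/18, 1190/9, 971/9]
after L5 α=1/2: [3845/36, 2639/18, 1295/18]
rounded: [107, 147, 72]

query (1,1) [L1,L2,L3,L4,L5] — begin 0,0,0
+L1 (α=1/3) → [185/3, 51, 78]
+L2 (α=4/7) → [163, 201/7, 838/7]
+L3 (α=2/7) → [1177/7, 4547/49, 7382/49]
+L4 (α=2/3) → [2297/21, 6997/147, 22670/147]
+L5 (α=1/2) → [5867/42, 18757/294, 36929/294]
= [140, 64, 126]

(2,1) stack=L1,L2,L3,L4,L5; from [0,0,0]:
after L1 α=3/4: [681/4, 90, 351/2]
after L2 α=2/3: [531/4, 158/3, 1331/6]
after L3 α=1/2: [1367/8, 193/3, 1349/12]
after L4 α=1/6: [2377/16, 775/9, 8869/72]
after L5 α=5/8: [12891/128, 1885/24, 18949/192]
= [101, 79, 99]

at x=1,y=0 over L1,L2,L3,L4,L6,L7:
after L1 α=1/4: [99/2, 2, 41]
after L2 α=6/7: [2871/14, 542/7, 239/7]
after L3 α=1/2: [5685/28, 1153/7, 788/7]
after L4 α=1: [110, 104, 1]
after L6 α=0: [110, 104, 1]
after L7 α=1/6: [737/6, 659/6, 43/3]
= [123, 110, 14]

query (0,1) [L1,L2,L3,L4,L6] — begin 0,0,0
after L1 α=4/7: [816/7, 1000/7, 68]
after L2 α=1/4: [927/7, 1549/14, 54]
after L3 α=3/7: [8853/49, 5555/49, 354/7]
after L4 α=1/3: [27457/147, 16843/147, 509/7]
after L6 α=1/3: [81962/441, 35597/441, 1970/21]
= [186, 81, 94]

at x=1,y=1 over L1,L2,L3,L4,L6,L8:
+L1 (α=1/3) → [185/3, 51, 78]
+L2 (α=4/7) → [163, 201/7, 838/7]
+L3 (α=2/7) → [1177/7, 4547/49, 7382/49]
+L4 (α=2/3) → [2297/21, 6997/147, 22670/147]
+L6 (α=1/2) → [6287/42, 13862/147, 22066/147]
+L8 (α=5/7) → [29282/147, 34339/1029, 150707/1029]
rounded: [199, 33, 146]

(1,0) stack=L1,L2,L3,L4,L6,L8; from [0,0,0]:
L1 α=1/4: [99/2, 2, 41]
L2 α=6/7: [2871/14, 542/7, 239/7]
L3 α=1/2: [5685/28, 1153/7, 788/7]
L4 α=1: [110, 104, 1]
L6 α=0: [110, 104, 1]
L8 α=2/3: [488/3, 368/3, 97]
→ [163, 123, 97]

at x=0,y=0 over L1,L2,L3,L4,L6:
after L1 α=1/2: [115/2, 96, 32]
after L2 α=1/8: [861/16, 437/4, 137/4]
after L3 α=6/7: [1947/16, 461/28, 5297/28]
after L4 α=1/2: [2267/32, 5473/56, 7929/56]
after L6 α=3/7: [7211/56, 12949/98, 12255/98]
→ [129, 132, 125]


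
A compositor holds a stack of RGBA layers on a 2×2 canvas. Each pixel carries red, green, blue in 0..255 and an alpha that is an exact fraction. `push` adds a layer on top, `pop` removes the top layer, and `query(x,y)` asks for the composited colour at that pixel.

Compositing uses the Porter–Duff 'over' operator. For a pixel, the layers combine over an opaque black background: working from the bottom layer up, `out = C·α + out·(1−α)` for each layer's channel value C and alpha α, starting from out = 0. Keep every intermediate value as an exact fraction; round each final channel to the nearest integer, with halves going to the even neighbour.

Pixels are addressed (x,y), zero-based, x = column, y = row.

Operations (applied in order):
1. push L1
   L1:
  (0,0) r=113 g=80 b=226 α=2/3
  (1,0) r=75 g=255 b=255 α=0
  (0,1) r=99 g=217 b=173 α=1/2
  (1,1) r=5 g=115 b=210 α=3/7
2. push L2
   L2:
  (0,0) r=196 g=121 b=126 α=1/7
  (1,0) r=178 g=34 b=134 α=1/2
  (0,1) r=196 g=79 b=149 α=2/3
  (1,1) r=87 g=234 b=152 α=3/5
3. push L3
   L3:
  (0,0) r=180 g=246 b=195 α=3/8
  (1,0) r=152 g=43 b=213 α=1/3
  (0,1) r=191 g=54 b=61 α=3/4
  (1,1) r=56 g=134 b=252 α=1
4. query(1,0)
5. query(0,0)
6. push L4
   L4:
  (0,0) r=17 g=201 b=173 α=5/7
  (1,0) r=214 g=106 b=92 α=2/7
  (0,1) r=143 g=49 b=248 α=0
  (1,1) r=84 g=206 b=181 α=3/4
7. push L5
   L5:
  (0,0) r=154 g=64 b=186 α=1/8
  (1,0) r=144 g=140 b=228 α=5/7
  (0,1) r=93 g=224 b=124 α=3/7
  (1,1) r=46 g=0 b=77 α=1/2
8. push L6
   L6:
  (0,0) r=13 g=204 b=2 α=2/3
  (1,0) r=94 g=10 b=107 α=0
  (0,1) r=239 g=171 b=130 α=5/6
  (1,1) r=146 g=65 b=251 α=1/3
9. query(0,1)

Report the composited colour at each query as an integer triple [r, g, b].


(1,0) stack=L1,L2,L3; from [0,0,0]:
after L1 α=0: [0, 0, 0]
after L2 α=1/2: [89, 17, 67]
after L3 α=1/3: [110, 77/3, 347/3]
→ [110, 26, 116]

at x=0,y=0 over L1,L2,L3:
after L1 α=2/3: [226/3, 160/3, 452/3]
after L2 α=1/7: [648/7, 63, 1030/7]
after L3 α=3/8: [1755/14, 1053/8, 9245/56]
→ [125, 132, 165]

query (0,1) [L1,L2,L3,L4,L5,L6] — begin 0,0,0
after L1 α=1/2: [99/2, 217/2, 173/2]
after L2 α=2/3: [883/6, 533/6, 769/6]
after L3 α=3/4: [4321/24, 1505/24, 1867/24]
after L4 α=0: [4321/24, 1505/24, 1867/24]
after L5 α=3/7: [5995/42, 791/6, 4099/42]
after L6 α=5/6: [56185/252, 5921/36, 31399/252]
→ [223, 164, 125]


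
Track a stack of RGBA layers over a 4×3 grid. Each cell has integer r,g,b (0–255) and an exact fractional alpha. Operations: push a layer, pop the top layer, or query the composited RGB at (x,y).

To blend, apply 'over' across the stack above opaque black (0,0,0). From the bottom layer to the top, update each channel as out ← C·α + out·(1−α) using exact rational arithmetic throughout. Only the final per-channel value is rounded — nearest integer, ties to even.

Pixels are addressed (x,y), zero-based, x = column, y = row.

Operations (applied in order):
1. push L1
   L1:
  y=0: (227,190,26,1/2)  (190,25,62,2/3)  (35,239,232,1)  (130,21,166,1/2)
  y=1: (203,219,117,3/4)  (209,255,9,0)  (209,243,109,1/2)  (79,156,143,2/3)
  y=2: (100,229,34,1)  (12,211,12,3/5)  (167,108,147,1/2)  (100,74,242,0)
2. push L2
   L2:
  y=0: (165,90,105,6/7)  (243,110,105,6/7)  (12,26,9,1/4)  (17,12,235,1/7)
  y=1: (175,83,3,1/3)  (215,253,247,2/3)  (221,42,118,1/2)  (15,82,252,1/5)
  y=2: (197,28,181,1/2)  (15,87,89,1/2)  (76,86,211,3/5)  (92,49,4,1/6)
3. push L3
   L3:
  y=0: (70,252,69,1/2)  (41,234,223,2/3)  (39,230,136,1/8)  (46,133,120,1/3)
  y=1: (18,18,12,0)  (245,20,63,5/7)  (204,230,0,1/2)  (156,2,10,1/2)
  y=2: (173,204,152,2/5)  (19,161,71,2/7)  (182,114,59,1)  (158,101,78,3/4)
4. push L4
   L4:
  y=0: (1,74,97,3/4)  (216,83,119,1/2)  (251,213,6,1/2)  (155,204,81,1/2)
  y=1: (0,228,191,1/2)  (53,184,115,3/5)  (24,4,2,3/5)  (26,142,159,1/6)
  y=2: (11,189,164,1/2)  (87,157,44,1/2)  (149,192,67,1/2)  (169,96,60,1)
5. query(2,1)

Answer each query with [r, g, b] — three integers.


query (2,1) [L1,L2,L3,L4] — begin 0,0,0
after L1 α=1/2: [209/2, 243/2, 109/2]
after L2 α=1/2: [651/4, 327/4, 345/4]
after L3 α=1/2: [1467/8, 1247/8, 345/8]
after L4 α=3/5: [351/4, 259/4, 369/20]
→ [88, 65, 18]


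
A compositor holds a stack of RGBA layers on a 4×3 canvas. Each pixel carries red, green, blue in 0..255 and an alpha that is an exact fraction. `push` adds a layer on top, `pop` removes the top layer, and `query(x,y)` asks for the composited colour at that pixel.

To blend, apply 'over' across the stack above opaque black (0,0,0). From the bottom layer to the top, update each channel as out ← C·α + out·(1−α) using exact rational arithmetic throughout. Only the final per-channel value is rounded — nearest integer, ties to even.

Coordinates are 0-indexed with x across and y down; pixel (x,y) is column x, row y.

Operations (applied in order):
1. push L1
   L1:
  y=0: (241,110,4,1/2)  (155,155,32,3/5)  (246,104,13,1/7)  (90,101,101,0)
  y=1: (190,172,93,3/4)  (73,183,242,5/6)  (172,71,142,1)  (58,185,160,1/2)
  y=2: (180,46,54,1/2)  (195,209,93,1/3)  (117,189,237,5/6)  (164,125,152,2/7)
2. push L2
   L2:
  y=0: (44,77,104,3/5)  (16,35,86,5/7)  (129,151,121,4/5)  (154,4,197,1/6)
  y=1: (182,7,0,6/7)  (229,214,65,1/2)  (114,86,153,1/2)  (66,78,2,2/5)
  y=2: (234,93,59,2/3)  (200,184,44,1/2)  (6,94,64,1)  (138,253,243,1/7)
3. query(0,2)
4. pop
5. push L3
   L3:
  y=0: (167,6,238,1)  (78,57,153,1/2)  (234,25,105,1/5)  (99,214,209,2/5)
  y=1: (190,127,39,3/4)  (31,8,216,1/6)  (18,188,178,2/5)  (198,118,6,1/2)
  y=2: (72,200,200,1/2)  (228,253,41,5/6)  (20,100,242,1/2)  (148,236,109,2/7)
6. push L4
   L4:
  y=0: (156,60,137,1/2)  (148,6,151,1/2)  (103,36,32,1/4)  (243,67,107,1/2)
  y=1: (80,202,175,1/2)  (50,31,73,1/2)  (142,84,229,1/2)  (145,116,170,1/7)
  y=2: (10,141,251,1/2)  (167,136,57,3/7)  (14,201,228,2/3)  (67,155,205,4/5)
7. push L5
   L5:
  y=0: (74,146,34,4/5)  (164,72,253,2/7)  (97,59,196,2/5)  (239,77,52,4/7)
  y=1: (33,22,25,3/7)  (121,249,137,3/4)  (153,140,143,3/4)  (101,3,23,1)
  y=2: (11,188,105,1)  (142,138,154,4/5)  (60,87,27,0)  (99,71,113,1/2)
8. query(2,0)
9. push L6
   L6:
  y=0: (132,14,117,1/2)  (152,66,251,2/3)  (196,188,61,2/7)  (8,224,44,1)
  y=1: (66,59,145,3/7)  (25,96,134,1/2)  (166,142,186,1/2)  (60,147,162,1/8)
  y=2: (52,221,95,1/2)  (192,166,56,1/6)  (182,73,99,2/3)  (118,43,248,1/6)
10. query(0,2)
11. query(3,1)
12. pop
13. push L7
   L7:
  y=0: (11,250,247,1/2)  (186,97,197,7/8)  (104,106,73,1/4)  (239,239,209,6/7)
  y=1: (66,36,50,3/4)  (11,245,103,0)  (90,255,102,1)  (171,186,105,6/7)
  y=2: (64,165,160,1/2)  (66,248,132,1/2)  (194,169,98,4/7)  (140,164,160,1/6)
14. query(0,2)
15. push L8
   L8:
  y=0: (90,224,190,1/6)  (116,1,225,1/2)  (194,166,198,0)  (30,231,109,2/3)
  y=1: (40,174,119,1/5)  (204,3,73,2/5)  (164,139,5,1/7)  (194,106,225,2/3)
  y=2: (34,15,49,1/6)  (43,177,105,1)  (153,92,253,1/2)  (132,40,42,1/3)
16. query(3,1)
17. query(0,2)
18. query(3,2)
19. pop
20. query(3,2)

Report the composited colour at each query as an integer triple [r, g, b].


(0,2) stack=L1,L2; from [0,0,0]:
+L1 (α=1/2) → [90, 23, 27]
+L2 (α=2/3) → [186, 209/3, 145/3]
= [186, 70, 48]

(2,0) stack=L1,L3,L4,L5; from [0,0,0]:
L1 α=1/7: [246/7, 104/7, 13/7]
L3 α=1/5: [2622/35, 591/35, 787/35]
L4 α=1/4: [11471/140, 3033/140, 3481/140]
L5 α=2/5: [61573/700, 25619/700, 65323/700]
→ [88, 37, 93]

at x=0,y=2 over L1,L3,L4,L5,L6:
after L1 α=1/2: [90, 23, 27]
after L3 α=1/2: [81, 223/2, 227/2]
after L4 α=1/2: [91/2, 505/4, 729/4]
after L5 α=1: [11, 188, 105]
after L6 α=1/2: [63/2, 409/2, 100]
rounded: [32, 204, 100]

at x=3,y=1 over L1,L3,L4,L5,L6:
after L1 α=1/2: [29, 185/2, 80]
after L3 α=1/2: [227/2, 421/4, 43]
after L4 α=1/7: [118, 1495/14, 428/7]
after L5 α=1: [101, 3, 23]
after L6 α=1/8: [767/8, 21, 323/8]
→ [96, 21, 40]

(0,2) stack=L1,L3,L4,L5,L7; from [0,0,0]:
after L1 α=1/2: [90, 23, 27]
after L3 α=1/2: [81, 223/2, 227/2]
after L4 α=1/2: [91/2, 505/4, 729/4]
after L5 α=1: [11, 188, 105]
after L7 α=1/2: [75/2, 353/2, 265/2]
= [38, 176, 132]

(3,1) stack=L1,L3,L4,L5,L7,L8; from [0,0,0]:
L1 α=1/2: [29, 185/2, 80]
L3 α=1/2: [227/2, 421/4, 43]
L4 α=1/7: [118, 1495/14, 428/7]
L5 α=1: [101, 3, 23]
L7 α=6/7: [161, 1119/7, 653/7]
L8 α=2/3: [183, 2603/21, 3803/21]
→ [183, 124, 181]

query (0,2) [L1,L3,L4,L5,L7,L8] — begin 0,0,0
after L1 α=1/2: [90, 23, 27]
after L3 α=1/2: [81, 223/2, 227/2]
after L4 α=1/2: [91/2, 505/4, 729/4]
after L5 α=1: [11, 188, 105]
after L7 α=1/2: [75/2, 353/2, 265/2]
after L8 α=1/6: [443/12, 1795/12, 1423/12]
rounded: [37, 150, 119]

at x=3,y=2 over L1,L3,L4,L5,L7,L8:
L1 α=2/7: [328/7, 250/7, 304/7]
L3 α=2/7: [3712/49, 4554/49, 3046/49]
L4 α=4/5: [16844/245, 34934/245, 43226/245]
L5 α=1/2: [41099/490, 52329/490, 70911/490]
L7 α=1/6: [18273/196, 68401/588, 86591/588]
L8 α=1/3: [10403/98, 80161/882, 98939/882]
rounded: [106, 91, 112]

query (3,2) [L1,L3,L4,L5,L7] — begin 0,0,0
+L1 (α=2/7) → [328/7, 250/7, 304/7]
+L3 (α=2/7) → [3712/49, 4554/49, 3046/49]
+L4 (α=4/5) → [16844/245, 34934/245, 43226/245]
+L5 (α=1/2) → [41099/490, 52329/490, 70911/490]
+L7 (α=1/6) → [18273/196, 68401/588, 86591/588]
rounded: [93, 116, 147]


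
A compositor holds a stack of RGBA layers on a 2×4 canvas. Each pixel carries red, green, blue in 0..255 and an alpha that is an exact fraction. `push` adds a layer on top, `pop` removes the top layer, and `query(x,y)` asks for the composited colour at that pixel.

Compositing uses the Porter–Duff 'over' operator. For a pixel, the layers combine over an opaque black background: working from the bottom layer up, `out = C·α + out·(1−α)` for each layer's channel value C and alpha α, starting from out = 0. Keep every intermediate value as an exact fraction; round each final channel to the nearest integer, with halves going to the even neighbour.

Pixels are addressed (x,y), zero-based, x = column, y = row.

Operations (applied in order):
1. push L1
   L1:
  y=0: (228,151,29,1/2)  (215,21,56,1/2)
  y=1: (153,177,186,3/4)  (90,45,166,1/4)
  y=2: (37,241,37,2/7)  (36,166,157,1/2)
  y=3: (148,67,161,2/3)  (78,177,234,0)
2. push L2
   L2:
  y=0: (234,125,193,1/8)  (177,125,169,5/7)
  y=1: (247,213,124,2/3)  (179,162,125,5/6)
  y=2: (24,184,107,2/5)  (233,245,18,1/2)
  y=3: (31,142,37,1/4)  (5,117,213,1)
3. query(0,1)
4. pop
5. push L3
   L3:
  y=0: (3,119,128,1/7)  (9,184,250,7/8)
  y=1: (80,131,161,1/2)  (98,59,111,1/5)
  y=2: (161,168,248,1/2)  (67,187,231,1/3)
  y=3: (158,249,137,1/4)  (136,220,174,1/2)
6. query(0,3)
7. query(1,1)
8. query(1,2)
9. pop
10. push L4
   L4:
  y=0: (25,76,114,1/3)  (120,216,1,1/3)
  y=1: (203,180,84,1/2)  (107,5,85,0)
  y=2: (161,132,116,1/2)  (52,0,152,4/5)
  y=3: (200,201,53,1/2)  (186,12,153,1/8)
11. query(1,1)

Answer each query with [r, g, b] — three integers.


query (0,1) [L1,L2] — begin 0,0,0
after L1 α=3/4: [459/4, 531/4, 279/2]
after L2 α=2/3: [2435/12, 745/4, 775/6]
rounded: [203, 186, 129]

(0,3) stack=L1,L3; from [0,0,0]:
L1 α=2/3: [296/3, 134/3, 322/3]
L3 α=1/4: [227/2, 383/4, 459/4]
= [114, 96, 115]

query (1,1) [L1,L3] — begin 0,0,0
+L1 (α=1/4) → [45/2, 45/4, 83/2]
+L3 (α=1/5) → [188/5, 104/5, 277/5]
rounded: [38, 21, 55]

(1,2) stack=L1,L3; from [0,0,0]:
+L1 (α=1/2) → [18, 83, 157/2]
+L3 (α=1/3) → [103/3, 353/3, 388/3]
rounded: [34, 118, 129]

query (1,1) [L1,L4] — begin 0,0,0
L1 α=1/4: [45/2, 45/4, 83/2]
L4 α=0: [45/2, 45/4, 83/2]
rounded: [22, 11, 42]


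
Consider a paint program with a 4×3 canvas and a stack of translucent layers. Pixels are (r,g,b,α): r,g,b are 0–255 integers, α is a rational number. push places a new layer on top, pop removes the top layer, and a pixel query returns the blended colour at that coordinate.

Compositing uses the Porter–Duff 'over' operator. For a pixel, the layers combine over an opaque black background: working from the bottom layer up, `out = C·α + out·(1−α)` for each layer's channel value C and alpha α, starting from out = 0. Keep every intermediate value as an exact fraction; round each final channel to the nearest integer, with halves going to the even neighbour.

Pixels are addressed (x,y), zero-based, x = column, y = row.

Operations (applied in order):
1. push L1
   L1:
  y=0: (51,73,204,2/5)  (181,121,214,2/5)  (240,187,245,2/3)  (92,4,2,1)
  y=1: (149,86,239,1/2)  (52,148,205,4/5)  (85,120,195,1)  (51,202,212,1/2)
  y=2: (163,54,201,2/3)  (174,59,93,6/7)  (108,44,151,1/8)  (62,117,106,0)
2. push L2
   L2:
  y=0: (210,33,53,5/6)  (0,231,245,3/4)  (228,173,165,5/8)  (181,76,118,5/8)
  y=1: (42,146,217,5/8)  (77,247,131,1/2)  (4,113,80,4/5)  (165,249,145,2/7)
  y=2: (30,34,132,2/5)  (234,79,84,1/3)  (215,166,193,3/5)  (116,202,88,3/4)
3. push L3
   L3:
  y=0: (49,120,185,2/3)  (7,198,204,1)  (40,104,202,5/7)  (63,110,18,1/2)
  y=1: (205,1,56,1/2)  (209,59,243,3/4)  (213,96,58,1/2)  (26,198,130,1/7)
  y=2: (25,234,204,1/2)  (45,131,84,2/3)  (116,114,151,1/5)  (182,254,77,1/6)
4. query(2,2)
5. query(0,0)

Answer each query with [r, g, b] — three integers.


(2,2) stack=L1,L2,L3; from [0,0,0]:
after L1 α=1/8: [27/2, 11/2, 151/8]
after L2 α=3/5: [672/5, 509/5, 2467/20]
after L3 α=1/5: [3268/25, 2606/25, 3222/25]
rounded: [131, 104, 129]

query (0,0) [L1,L2,L3] — begin 0,0,0
after L1 α=2/5: [102/5, 146/5, 408/5]
after L2 α=5/6: [892/5, 971/30, 1733/30]
after L3 α=2/3: [1382/15, 8171/90, 12833/90]
= [92, 91, 143]


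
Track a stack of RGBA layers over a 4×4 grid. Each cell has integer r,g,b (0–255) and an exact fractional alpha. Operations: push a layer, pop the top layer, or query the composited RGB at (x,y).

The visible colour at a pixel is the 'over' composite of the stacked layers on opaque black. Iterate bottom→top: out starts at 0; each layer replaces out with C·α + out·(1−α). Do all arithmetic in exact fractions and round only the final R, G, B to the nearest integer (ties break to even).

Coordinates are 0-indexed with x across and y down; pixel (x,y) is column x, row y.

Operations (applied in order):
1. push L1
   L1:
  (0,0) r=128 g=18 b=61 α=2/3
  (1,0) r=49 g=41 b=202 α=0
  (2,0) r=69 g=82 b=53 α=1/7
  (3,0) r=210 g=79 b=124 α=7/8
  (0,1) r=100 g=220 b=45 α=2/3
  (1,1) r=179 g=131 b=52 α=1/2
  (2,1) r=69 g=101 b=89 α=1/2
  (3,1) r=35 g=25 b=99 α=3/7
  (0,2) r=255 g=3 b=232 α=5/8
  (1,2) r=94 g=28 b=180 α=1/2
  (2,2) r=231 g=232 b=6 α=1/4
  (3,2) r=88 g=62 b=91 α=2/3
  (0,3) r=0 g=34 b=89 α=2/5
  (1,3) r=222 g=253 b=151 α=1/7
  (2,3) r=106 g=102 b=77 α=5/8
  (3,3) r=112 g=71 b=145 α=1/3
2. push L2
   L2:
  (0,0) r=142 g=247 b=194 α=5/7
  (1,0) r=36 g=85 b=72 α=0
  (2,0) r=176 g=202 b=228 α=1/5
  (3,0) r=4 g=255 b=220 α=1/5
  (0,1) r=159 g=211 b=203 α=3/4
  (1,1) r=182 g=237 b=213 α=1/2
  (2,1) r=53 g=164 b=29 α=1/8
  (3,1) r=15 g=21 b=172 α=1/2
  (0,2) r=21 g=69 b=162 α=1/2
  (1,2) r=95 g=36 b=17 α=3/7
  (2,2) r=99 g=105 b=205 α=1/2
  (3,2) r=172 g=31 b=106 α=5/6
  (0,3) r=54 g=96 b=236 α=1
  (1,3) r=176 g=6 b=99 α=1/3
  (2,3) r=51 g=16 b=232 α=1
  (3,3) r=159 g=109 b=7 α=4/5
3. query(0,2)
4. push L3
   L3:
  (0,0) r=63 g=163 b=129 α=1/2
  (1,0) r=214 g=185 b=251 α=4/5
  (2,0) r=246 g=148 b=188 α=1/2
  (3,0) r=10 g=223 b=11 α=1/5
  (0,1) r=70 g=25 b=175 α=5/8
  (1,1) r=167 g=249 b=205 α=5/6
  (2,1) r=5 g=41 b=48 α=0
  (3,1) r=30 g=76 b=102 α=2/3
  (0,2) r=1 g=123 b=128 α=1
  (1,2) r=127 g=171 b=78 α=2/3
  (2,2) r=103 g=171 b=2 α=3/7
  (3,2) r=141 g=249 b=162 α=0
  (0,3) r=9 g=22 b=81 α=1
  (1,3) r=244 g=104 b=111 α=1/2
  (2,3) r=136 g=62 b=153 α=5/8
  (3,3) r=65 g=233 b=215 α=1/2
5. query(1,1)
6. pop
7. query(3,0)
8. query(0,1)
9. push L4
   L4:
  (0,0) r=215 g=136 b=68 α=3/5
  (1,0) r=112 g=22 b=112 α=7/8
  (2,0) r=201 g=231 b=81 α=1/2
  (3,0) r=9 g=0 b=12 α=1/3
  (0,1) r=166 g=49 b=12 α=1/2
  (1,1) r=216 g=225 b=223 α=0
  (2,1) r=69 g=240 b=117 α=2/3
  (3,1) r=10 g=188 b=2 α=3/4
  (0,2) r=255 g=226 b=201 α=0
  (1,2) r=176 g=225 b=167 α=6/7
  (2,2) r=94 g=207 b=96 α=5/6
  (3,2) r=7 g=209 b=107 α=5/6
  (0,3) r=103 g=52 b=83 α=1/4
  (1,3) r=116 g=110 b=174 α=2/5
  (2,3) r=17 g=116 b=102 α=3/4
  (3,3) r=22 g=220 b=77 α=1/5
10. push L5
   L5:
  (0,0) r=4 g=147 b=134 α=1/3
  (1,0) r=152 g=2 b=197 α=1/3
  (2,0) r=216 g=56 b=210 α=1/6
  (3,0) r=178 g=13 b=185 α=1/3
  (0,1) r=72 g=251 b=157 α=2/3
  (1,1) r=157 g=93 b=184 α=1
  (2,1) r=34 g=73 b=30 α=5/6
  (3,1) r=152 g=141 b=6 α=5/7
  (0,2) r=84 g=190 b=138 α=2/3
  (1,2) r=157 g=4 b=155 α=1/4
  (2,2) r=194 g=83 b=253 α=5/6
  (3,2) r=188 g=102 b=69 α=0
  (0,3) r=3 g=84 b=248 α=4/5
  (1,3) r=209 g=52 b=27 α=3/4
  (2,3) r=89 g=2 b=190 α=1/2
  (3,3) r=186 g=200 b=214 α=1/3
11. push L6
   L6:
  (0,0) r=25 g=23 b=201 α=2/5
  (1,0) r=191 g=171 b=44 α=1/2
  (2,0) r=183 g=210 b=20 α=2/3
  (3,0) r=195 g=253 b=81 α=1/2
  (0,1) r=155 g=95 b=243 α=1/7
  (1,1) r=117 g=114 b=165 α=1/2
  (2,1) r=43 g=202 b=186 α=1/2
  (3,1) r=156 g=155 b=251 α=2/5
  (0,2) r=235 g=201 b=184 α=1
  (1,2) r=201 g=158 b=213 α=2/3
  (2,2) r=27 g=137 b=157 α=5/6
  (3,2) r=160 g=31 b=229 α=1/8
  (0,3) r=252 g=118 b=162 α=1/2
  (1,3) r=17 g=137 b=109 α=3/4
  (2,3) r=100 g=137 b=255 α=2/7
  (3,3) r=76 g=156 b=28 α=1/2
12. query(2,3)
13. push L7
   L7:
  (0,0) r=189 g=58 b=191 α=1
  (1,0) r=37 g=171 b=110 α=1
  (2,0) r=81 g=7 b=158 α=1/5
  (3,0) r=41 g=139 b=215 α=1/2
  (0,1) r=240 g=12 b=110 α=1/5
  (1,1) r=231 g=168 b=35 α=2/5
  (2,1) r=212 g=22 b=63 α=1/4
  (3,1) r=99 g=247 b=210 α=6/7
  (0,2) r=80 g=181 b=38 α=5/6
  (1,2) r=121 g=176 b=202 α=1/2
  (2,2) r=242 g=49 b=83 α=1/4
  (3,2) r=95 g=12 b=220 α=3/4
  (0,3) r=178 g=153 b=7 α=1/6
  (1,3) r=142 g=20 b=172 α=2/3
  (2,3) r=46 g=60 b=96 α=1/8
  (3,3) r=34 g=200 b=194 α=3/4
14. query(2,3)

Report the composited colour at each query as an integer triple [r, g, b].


query (0,2) [L1,L2] — begin 0,0,0
L1 α=5/8: [1275/8, 15/8, 145]
L2 α=1/2: [1443/16, 567/16, 307/2]
rounded: [90, 35, 154]

(1,1) stack=L1,L2,L3; from [0,0,0]:
L1 α=1/2: [179/2, 131/2, 26]
L2 α=1/2: [543/4, 605/4, 239/2]
L3 α=5/6: [3883/24, 5585/24, 763/4]
rounded: [162, 233, 191]

query (3,0) [L1,L2] — begin 0,0,0
after L1 α=7/8: [735/4, 553/8, 217/2]
after L2 α=1/5: [739/5, 1063/10, 654/5]
rounded: [148, 106, 131]

query (0,1) [L1,L2] — begin 0,0,0
after L1 α=2/3: [200/3, 440/3, 30]
after L2 α=3/4: [1631/12, 2339/12, 639/4]
rounded: [136, 195, 160]

at x=2,y=3 over L1,L2,L4,L5,L6:
after L1 α=5/8: [265/4, 255/4, 385/8]
after L2 α=1: [51, 16, 232]
after L4 α=3/4: [51/2, 91, 269/2]
after L5 α=1/2: [229/4, 93/2, 649/4]
after L6 α=2/7: [1945/28, 1013/14, 755/4]
rounded: [69, 72, 189]

(2,3) stack=L1,L2,L4,L5,L6,L7; from [0,0,0]:
after L1 α=5/8: [265/4, 255/4, 385/8]
after L2 α=1: [51, 16, 232]
after L4 α=3/4: [51/2, 91, 269/2]
after L5 α=1/2: [229/4, 93/2, 649/4]
after L6 α=2/7: [1945/28, 1013/14, 755/4]
after L7 α=1/8: [2129/32, 1133/16, 5669/32]
= [67, 71, 177]


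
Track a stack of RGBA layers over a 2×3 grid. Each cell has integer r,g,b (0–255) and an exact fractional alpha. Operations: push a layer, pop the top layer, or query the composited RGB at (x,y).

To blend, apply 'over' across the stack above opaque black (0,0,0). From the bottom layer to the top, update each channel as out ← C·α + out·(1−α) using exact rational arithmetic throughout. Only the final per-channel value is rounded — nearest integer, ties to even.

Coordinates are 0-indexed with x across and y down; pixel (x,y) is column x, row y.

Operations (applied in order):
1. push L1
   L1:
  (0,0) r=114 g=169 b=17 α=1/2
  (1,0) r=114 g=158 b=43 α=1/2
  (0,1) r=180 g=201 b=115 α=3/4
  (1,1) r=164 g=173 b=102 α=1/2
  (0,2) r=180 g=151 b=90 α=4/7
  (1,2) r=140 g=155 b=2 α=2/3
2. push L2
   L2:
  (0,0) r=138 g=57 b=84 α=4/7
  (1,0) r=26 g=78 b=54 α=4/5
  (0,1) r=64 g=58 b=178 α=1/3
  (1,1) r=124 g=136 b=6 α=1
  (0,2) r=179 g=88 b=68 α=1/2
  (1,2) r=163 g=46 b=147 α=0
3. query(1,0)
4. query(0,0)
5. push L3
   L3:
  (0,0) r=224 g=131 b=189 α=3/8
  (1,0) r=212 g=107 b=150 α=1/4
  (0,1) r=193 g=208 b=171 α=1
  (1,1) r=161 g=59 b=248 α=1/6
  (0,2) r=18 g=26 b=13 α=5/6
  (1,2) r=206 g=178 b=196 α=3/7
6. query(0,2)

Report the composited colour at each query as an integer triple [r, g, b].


(1,0) stack=L1,L2; from [0,0,0]:
+L1 (α=1/2) → [57, 79, 43/2]
+L2 (α=4/5) → [161/5, 391/5, 95/2]
= [32, 78, 48]

(0,0) stack=L1,L2; from [0,0,0]:
after L1 α=1/2: [57, 169/2, 17/2]
after L2 α=4/7: [723/7, 963/14, 723/14]
rounded: [103, 69, 52]

query (0,2) [L1,L2,L3] — begin 0,0,0
after L1 α=4/7: [720/7, 604/7, 360/7]
after L2 α=1/2: [1973/14, 610/7, 418/7]
after L3 α=5/6: [3233/84, 760/21, 291/14]
rounded: [38, 36, 21]
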